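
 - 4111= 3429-7540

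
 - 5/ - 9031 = 5/9031 = 0.00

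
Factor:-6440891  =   - 6440891^1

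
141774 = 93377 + 48397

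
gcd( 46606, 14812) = 14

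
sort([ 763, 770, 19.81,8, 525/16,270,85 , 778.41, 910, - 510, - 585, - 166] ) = [-585, - 510, - 166,8, 19.81,525/16 , 85, 270,763, 770, 778.41, 910]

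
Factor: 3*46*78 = 2^2 * 3^2*13^1*23^1 = 10764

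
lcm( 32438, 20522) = 1005578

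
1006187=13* 77399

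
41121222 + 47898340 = 89019562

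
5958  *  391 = 2329578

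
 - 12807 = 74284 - 87091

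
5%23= 5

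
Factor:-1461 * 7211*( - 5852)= 61652405892= 2^2* 3^1*7^1*11^1 * 19^1*487^1*7211^1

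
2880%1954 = 926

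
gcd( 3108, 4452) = 84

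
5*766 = 3830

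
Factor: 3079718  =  2^1*1539859^1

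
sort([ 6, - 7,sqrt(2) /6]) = [-7, sqrt( 2)/6, 6]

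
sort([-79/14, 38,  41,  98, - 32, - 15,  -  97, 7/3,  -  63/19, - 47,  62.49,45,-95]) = [-97, - 95, - 47, - 32, - 15, - 79/14, - 63/19,7/3, 38, 41,45, 62.49, 98] 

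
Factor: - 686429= - 461^1*1489^1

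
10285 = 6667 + 3618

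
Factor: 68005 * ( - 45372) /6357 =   -  1028507620/2119 = - 2^2 * 5^1*7^1*13^(-1)* 19^1*29^1*67^1*163^( - 1) * 199^1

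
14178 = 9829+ 4349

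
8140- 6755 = 1385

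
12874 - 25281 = -12407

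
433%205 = 23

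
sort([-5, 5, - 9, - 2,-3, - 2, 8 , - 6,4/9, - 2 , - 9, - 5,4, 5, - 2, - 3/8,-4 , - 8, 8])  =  [ - 9, - 9, - 8, -6, - 5  , - 5, - 4, - 3,  -  2, - 2, - 2, - 2, - 3/8, 4/9, 4 , 5,5 , 8, 8 ]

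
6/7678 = 3/3839 = 0.00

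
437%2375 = 437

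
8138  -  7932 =206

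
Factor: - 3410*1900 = -2^3*5^3*11^1*19^1*31^1= - 6479000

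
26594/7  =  26594/7 = 3799.14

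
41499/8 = 41499/8 = 5187.38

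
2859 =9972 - 7113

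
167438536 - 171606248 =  - 4167712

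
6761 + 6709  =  13470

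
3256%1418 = 420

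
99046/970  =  49523/485 = 102.11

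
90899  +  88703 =179602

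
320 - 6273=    - 5953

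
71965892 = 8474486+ 63491406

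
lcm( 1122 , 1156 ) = 38148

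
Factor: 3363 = 3^1*19^1*59^1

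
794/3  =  264 + 2/3 =264.67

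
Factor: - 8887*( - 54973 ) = 488545051= 8887^1* 54973^1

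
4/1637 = 4/1637  =  0.00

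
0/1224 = 0 =0.00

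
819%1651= 819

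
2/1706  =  1/853= 0.00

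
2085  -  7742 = - 5657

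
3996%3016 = 980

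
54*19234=1038636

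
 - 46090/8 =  - 5762 + 3/4 = - 5761.25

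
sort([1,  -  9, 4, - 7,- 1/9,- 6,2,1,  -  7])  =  [ - 9, - 7, -7, - 6, - 1/9,1, 1,2, 4 ]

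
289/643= 289/643=0.45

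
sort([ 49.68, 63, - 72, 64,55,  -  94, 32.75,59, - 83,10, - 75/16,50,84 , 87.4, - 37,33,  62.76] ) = [ - 94,-83, - 72,  -  37, - 75/16,10, 32.75, 33,49.68, 50, 55,  59,62.76,63,64,84,87.4 ] 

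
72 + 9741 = 9813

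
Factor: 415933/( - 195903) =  - 3^( - 2)*7^1*21767^(-1 )*59419^1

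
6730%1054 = 406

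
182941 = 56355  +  126586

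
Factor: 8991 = 3^5 * 37^1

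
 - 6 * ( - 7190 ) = 43140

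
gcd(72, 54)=18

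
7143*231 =1650033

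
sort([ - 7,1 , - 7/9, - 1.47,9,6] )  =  [ - 7 , - 1.47, -7/9, 1,6, 9 ]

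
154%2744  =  154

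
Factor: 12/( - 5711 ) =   -  2^2*3^1 * 5711^( - 1) 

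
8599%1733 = 1667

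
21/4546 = 21/4546=   0.00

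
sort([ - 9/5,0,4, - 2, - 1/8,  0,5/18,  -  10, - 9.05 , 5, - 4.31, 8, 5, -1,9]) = [ - 10, - 9.05, - 4.31,  -  2, - 9/5, - 1, - 1/8,0,0,5/18,4, 5, 5,8,9] 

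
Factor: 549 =3^2 * 61^1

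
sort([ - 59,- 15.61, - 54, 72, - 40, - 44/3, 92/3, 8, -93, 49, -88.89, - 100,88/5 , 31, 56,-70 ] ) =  [ - 100, -93, - 88.89, - 70,-59,-54,-40, - 15.61, - 44/3, 8, 88/5, 92/3,  31,  49 , 56, 72 ]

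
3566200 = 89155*40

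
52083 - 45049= 7034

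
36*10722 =385992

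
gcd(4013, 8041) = 1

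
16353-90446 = -74093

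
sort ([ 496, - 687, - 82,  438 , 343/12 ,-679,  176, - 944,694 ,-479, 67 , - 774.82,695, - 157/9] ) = [ - 944, - 774.82 ,-687, -679, - 479, - 82, - 157/9, 343/12, 67, 176,438,496,694, 695] 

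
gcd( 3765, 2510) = 1255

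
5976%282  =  54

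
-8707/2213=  - 8707/2213 = -3.93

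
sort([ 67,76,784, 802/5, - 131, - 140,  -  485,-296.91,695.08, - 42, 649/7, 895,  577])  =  [ - 485, - 296.91,- 140, - 131,-42,67 , 76,649/7  ,  802/5, 577,695.08, 784,895]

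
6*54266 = 325596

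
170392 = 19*8968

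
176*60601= 10665776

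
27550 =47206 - 19656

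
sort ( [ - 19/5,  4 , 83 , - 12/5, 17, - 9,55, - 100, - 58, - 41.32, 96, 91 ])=[ - 100, - 58, -41.32, - 9, - 19/5,- 12/5, 4 , 17,55,83, 91,96 ]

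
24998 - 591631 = - 566633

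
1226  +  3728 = 4954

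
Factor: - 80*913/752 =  - 5^1*11^1*47^( - 1 )*83^1 =- 4565/47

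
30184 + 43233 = 73417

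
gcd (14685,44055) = 14685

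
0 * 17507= 0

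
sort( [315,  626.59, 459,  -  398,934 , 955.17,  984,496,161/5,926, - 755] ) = [ - 755, - 398,161/5,  315, 459,496,626.59,926, 934,955.17,984] 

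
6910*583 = 4028530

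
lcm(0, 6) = 0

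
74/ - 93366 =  - 37/46683 = -0.00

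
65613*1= 65613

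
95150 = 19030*5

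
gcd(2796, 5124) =12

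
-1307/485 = -1307/485=- 2.69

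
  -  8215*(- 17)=139655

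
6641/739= 8 + 729/739 = 8.99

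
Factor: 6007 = 6007^1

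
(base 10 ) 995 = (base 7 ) 2621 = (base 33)u5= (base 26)1c7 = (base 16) 3E3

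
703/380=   1 + 17/20  =  1.85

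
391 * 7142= 2792522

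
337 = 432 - 95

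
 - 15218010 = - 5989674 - 9228336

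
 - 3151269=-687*4587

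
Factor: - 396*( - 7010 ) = 2775960= 2^3*3^2 *5^1*11^1*701^1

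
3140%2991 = 149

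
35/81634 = 5/11662 = 0.00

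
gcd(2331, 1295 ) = 259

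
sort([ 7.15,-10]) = [ - 10,7.15]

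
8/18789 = 8/18789=0.00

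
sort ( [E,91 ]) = [E,  91 ] 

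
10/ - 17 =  - 10/17= - 0.59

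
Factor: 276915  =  3^1*5^1*18461^1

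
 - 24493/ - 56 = 437 + 3/8 = 437.38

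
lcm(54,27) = 54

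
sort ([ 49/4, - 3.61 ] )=[-3.61, 49/4]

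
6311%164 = 79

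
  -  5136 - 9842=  - 14978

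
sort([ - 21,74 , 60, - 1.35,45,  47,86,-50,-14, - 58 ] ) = [ - 58, - 50, - 21,-14, - 1.35,45,47, 60,74,86]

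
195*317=61815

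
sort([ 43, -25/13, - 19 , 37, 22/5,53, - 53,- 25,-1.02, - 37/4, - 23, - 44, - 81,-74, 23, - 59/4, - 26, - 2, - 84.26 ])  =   [ - 84.26  , - 81,-74,  -  53, - 44 ,  -  26, - 25,  -  23, - 19, - 59/4 , - 37/4,-2,  -  25/13,  -  1.02, 22/5, 23, 37, 43, 53]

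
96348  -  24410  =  71938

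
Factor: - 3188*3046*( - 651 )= 2^3*3^1* 7^1*31^1*797^1*1523^1 = 6321631848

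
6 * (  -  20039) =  - 120234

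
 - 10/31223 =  - 10/31223 = -0.00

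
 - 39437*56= - 2208472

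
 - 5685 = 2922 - 8607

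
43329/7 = 6189 + 6/7 = 6189.86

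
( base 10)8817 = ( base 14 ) 32DB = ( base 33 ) 836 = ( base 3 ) 110002120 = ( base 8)21161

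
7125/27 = 2375/9 =263.89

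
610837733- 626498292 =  - 15660559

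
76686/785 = 76686/785 = 97.69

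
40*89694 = 3587760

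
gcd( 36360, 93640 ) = 40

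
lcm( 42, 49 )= 294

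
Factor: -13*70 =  - 910 = - 2^1*5^1*7^1*13^1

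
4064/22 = 184 + 8/11 = 184.73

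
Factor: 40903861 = 40903861^1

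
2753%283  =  206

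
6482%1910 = 752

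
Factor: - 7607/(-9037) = 7^( - 1)*1291^( - 1)*7607^1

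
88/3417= 88/3417 = 0.03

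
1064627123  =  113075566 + 951551557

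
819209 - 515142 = 304067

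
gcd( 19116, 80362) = 2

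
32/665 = 32/665 = 0.05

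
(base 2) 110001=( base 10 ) 49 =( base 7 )100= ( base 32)1H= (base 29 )1K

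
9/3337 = 9/3337 =0.00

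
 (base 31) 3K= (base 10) 113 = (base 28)41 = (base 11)a3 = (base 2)1110001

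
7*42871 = 300097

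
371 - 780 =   -  409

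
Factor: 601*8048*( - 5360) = - 25925505280= - 2^8*5^1*67^1*503^1*601^1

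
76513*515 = 39404195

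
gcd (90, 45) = 45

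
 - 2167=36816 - 38983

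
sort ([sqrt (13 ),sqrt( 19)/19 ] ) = [ sqrt( 19)/19, sqrt( 13)] 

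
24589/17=24589/17 = 1446.41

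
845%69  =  17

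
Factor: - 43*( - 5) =215= 5^1 *43^1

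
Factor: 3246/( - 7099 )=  - 2^1*3^1 *31^(-1)* 229^( - 1 )*541^1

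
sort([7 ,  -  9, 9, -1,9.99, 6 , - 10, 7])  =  [ - 10, - 9, - 1,  6 , 7,7, 9,9.99 ] 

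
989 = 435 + 554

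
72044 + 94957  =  167001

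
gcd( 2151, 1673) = 239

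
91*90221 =8210111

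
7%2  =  1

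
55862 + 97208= 153070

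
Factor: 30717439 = 541^1*56779^1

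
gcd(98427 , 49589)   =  1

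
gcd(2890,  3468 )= 578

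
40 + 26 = 66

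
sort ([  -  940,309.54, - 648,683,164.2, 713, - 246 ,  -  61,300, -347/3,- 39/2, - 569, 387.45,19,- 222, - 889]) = [ - 940, - 889 , - 648, - 569,- 246,-222, - 347/3,-61 ,  -  39/2,19 , 164.2,300, 309.54, 387.45,683,713 ] 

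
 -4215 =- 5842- - 1627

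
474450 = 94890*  5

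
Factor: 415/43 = 5^1 *43^( - 1 )*83^1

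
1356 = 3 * 452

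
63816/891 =21272/297 = 71.62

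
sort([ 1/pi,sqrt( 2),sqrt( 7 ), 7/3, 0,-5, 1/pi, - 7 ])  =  [ - 7, - 5 , 0,1/pi,1/pi,sqrt(2), 7/3, sqrt( 7 )] 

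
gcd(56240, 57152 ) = 304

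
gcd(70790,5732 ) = 2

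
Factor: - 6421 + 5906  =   - 515 = -5^1*103^1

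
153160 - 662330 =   -  509170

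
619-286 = 333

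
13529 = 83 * 163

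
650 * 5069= 3294850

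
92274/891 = 103  +  167/297  =  103.56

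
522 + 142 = 664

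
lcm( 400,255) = 20400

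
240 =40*6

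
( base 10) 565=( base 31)I7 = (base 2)1000110101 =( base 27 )KP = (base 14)2C5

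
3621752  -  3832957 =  - 211205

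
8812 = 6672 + 2140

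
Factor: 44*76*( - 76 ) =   -  2^6*11^1*19^2=-254144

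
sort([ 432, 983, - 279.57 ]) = [ - 279.57,432,983]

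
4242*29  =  123018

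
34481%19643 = 14838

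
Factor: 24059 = 7^2  *  491^1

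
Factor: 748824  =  2^3*3^1*41^1*761^1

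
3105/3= 1035 = 1035.00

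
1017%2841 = 1017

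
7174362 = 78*91979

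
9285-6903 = 2382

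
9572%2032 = 1444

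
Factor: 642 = 2^1*3^1 * 107^1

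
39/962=3/74 = 0.04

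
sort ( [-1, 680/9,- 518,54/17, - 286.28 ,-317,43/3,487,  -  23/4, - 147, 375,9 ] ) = [ - 518,  -  317, -286.28, - 147, - 23/4, -1,54/17, 9,  43/3, 680/9, 375,  487] 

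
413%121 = 50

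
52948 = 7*7564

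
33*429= 14157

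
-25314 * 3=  - 75942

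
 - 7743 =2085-9828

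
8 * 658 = 5264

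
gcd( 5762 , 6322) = 2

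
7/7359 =7/7359 = 0.00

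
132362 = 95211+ 37151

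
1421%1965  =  1421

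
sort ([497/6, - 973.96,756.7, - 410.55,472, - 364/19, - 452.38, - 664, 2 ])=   [ - 973.96, - 664, - 452.38, - 410.55, - 364/19,2, 497/6, 472, 756.7 ]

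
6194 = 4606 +1588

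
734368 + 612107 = 1346475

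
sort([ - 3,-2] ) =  [ - 3 ,-2 ]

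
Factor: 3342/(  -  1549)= -2^1*3^1*557^1*1549^(- 1)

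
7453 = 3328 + 4125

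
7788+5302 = 13090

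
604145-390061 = 214084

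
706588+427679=1134267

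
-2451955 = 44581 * ( - 55) 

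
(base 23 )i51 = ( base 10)9638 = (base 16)25a6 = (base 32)9d6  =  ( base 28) C86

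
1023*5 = 5115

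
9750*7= 68250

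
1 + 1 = 2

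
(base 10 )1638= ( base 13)990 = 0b11001100110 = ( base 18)510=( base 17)5b6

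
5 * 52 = 260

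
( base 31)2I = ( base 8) 120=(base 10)80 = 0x50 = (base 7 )143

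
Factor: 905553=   3^3*11^1 * 3049^1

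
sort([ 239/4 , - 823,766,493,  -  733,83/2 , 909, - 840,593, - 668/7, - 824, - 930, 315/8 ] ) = [ - 930, - 840, - 824, - 823, - 733, - 668/7,315/8,83/2, 239/4, 493 , 593,766,909 ]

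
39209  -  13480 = 25729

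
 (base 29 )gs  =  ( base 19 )16h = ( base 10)492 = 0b111101100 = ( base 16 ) 1ec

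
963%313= 24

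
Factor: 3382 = 2^1*19^1*89^1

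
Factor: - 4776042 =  - 2^1*3^1 * 23^1 * 53^1* 653^1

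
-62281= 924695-986976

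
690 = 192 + 498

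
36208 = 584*62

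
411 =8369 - 7958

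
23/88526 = 23/88526  =  0.00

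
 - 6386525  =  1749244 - 8135769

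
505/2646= 505/2646 = 0.19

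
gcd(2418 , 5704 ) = 62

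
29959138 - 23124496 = 6834642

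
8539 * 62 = 529418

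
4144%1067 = 943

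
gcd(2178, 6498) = 18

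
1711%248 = 223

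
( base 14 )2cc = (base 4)20330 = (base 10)572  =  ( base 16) 23C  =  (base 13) 350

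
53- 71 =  - 18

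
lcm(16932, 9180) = 761940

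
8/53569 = 8/53569 = 0.00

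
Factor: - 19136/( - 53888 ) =2^( - 1)*13^1*23^1*421^( - 1) = 299/842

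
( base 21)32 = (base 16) 41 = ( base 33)1W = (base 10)65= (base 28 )29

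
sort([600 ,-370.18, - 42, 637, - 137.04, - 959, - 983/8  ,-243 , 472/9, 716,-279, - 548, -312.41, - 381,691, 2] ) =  [ -959 , - 548, - 381, - 370.18, - 312.41, - 279, - 243, - 137.04, - 983/8,-42, 2,472/9,600, 637, 691  ,  716] 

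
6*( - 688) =  -  4128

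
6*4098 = 24588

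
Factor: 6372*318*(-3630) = - 2^4*3^5 * 5^1*11^2*53^1*59^1=   -  7355454480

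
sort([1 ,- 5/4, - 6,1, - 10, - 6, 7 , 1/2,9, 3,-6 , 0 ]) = [ - 10,-6,- 6, - 6, - 5/4,  0, 1/2, 1,  1,  3, 7,9]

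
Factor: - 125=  - 5^3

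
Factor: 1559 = 1559^1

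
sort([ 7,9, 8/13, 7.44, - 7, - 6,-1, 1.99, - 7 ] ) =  [ -7, - 7,-6, - 1, 8/13,1.99,7,  7.44, 9]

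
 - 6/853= - 1 + 847/853= - 0.01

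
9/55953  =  1/6217=0.00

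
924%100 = 24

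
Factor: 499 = 499^1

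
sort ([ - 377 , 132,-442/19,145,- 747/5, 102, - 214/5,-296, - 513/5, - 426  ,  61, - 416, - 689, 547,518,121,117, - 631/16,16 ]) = [ - 689, - 426,-416, - 377, -296 ,-747/5, - 513/5,  -  214/5  , - 631/16,- 442/19, 16, 61,102,117,121,132,145, 518,547 ]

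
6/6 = 1 = 1.00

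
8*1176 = 9408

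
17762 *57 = 1012434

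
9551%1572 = 119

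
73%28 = 17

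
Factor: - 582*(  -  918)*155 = 2^2*3^4*5^1 * 17^1*31^1*97^1 = 82812780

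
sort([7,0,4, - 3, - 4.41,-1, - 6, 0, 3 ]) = [ - 6,  -  4.41,-3, - 1,  0,  0,3,  4, 7 ] 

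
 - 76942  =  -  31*2482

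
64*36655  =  2345920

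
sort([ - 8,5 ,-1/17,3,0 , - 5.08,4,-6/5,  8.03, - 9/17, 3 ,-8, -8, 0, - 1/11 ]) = [  -  8,  -  8,  -  8, - 5.08,  -  6/5,-9/17, - 1/11 , - 1/17, 0,0,3, 3,4,  5, 8.03] 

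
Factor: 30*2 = 60=   2^2 * 3^1  *  5^1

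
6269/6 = 1044 + 5/6 = 1044.83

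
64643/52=64643/52 = 1243.13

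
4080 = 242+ 3838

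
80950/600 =134 + 11/12=134.92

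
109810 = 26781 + 83029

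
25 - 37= - 12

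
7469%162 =17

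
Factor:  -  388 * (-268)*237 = 2^4*3^1 * 67^1*79^1*97^1 = 24644208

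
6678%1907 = 957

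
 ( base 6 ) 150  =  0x42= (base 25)2G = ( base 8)102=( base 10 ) 66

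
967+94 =1061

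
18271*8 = 146168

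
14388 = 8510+5878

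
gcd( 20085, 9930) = 15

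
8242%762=622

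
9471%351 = 345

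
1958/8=244 + 3/4=244.75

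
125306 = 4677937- 4552631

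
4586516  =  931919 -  - 3654597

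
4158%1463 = 1232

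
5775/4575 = 77/61 = 1.26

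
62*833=51646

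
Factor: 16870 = 2^1* 5^1*7^1*241^1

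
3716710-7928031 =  - 4211321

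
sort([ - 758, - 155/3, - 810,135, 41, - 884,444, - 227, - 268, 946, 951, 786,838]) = [ -884, - 810, - 758,-268,-227,-155/3, 41, 135 , 444,786, 838, 946, 951]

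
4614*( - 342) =-1577988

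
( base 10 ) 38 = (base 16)26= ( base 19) 20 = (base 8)46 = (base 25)1D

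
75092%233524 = 75092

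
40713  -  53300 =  - 12587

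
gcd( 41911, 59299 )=1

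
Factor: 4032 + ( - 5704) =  - 1672 = - 2^3*11^1*19^1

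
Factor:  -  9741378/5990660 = -2^( - 1 )*3^1*5^( - 1)*13^( -1)*31^1*83^1*631^1*23041^( -1 ) = -4870689/2995330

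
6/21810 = 1/3635 = 0.00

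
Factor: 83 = 83^1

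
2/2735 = 2/2735  =  0.00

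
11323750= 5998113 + 5325637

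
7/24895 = 7/24895  =  0.00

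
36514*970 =35418580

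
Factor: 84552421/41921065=5^( - 1)*17^(-1)*23^ ( - 1)*41^ (  -  1)*523^ ( - 1)*84552421^1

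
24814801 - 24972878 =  - 158077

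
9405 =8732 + 673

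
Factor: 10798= 2^1*5399^1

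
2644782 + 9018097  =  11662879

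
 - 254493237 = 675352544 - 929845781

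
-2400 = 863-3263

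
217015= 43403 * 5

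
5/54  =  5/54=0.09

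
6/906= 1/151 = 0.01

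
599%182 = 53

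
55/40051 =5/3641 = 0.00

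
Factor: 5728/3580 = 2^3 * 5^ ( - 1 )  =  8/5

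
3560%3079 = 481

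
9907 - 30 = 9877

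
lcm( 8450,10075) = 261950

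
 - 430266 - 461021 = -891287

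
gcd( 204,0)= 204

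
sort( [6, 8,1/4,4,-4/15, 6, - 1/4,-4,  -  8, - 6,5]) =[-8 , - 6, - 4, - 4/15, - 1/4, 1/4,4, 5, 6, 6,8 ] 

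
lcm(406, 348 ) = 2436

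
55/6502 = 55/6502 = 0.01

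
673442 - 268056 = 405386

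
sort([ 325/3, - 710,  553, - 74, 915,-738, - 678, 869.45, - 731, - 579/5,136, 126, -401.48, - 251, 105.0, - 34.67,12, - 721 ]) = [ - 738 , - 731, - 721,  -  710, - 678, - 401.48,  -  251, - 579/5,- 74, - 34.67,12,105.0,325/3,126,  136, 553,869.45,915]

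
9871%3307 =3257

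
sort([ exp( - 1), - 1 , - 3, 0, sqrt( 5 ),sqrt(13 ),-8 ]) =[- 8, - 3, - 1, 0,exp(-1) , sqrt( 5 ),sqrt( 13 )] 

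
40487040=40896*990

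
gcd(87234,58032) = 186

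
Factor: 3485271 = 3^1*1161757^1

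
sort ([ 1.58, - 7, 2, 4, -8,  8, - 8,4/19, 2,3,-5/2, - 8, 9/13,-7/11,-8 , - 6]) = [-8,-8, - 8,-8, - 7, - 6,  -  5/2,  -  7/11, 4/19, 9/13, 1.58 , 2, 2, 3, 4, 8 ] 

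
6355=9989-3634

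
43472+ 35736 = 79208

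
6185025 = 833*7425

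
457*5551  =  2536807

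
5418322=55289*98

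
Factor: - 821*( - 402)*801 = 264363642 = 2^1 * 3^3*67^1*89^1 * 821^1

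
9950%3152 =494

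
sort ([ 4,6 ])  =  [4, 6] 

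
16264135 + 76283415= 92547550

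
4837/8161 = 4837/8161  =  0.59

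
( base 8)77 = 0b111111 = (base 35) 1s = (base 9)70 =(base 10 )63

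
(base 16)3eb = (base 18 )31D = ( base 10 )1003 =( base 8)1753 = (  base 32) vb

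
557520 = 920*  606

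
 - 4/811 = -4/811=- 0.00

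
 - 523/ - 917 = 523/917 = 0.57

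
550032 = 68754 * 8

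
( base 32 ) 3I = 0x72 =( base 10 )114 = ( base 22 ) 54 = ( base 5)424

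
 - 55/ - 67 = 55/67 = 0.82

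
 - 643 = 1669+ -2312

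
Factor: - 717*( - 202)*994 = 143964996   =  2^2*3^1*7^1*71^1 * 101^1* 239^1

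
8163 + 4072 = 12235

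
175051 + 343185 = 518236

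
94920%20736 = 11976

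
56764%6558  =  4300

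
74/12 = 6 + 1/6=   6.17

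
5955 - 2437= 3518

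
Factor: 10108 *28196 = 2^4*7^2*19^3 *53^1  =  285005168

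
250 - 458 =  - 208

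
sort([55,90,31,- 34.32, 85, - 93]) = [- 93, - 34.32,31,55,85,90] 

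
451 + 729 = 1180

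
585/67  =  8 + 49/67 = 8.73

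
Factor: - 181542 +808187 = 626645 = 5^1*125329^1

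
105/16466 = 105/16466 = 0.01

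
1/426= 1/426=0.00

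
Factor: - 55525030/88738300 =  - 2^( - 1)*5^(  -  1 )*7^ ( - 1)*11^1 * 17^( - 1)*19^1*31^1* 857^1*7457^( - 1) = - 5552503/8873830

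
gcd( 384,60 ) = 12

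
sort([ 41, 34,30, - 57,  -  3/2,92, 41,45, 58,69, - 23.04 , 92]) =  [ - 57, - 23.04,-3/2,30, 34,41, 41,45,58, 69, 92, 92 ]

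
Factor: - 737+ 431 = - 306 = -2^1*3^2*17^1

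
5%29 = 5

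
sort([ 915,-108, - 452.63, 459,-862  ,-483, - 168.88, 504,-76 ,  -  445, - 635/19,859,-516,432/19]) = [ -862,-516,  -  483 ,-452.63, - 445, - 168.88,-108, - 76,-635/19, 432/19, 459,504,859, 915 ] 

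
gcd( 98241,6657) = 3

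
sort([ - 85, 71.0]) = [ - 85,71.0] 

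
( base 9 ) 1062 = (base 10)785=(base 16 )311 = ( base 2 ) 1100010001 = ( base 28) 101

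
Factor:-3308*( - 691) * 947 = 2^2*691^1*827^1*  947^1 = 2164679116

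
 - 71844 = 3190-75034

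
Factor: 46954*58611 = 2^1*3^1 * 7^1*17^1*1381^1*2791^1 = 2752020894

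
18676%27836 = 18676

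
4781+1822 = 6603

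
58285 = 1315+56970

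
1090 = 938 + 152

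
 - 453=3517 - 3970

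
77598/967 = 80 + 238/967 = 80.25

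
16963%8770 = 8193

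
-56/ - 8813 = 8/1259 = 0.01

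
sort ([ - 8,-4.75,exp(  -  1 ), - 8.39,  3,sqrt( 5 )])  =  [ - 8.39 ,-8,-4.75,exp( - 1 ) , sqrt ( 5 ),3]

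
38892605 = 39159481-266876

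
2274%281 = 26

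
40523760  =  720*56283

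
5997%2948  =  101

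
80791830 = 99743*810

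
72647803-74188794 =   -  1540991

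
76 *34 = 2584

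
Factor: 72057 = 3^1 * 24019^1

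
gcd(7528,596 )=4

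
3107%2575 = 532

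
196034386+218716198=414750584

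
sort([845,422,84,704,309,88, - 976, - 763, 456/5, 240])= [ - 976,-763,84,88,456/5, 240, 309,422,704,845 ] 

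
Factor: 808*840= 678720 = 2^6*3^1 * 5^1*7^1*101^1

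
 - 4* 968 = - 3872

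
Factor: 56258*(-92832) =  - 5222542656 = - 2^6*3^1*23^1*967^1*1223^1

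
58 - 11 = 47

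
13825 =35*395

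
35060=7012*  5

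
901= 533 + 368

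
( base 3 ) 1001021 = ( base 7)2140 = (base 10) 763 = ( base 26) 139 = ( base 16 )2FB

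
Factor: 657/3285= 5^( - 1) = 1/5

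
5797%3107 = 2690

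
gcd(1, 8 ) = 1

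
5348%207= 173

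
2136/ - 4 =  - 534+0/1= - 534.00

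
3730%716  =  150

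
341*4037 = 1376617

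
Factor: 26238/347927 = 2^1 * 3^1*113^( - 1 )*3079^( - 1 )*4373^1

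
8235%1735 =1295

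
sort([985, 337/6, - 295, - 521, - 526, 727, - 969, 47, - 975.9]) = [ - 975.9, - 969, - 526,-521, - 295,47, 337/6, 727, 985]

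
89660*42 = 3765720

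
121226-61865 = 59361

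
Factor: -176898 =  - 2^1 * 3^1*29483^1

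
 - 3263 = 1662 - 4925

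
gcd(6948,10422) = 3474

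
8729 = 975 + 7754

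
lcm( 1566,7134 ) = 64206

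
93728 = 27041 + 66687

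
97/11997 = 97/11997  =  0.01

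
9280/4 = 2320 = 2320.00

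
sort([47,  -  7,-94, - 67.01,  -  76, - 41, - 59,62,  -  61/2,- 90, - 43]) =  [ - 94  , - 90, - 76, - 67.01, - 59, - 43,  -  41, - 61/2 , - 7,47, 62 ] 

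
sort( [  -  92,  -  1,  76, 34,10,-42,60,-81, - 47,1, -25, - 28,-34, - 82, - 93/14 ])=[ - 92,-82, - 81,-47 , - 42, - 34,-28, - 25, - 93/14, - 1, 1,10,  34,  60, 76]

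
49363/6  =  8227  +  1/6  =  8227.17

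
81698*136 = 11110928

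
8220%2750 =2720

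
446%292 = 154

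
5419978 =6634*817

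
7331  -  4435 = 2896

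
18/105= 6/35= 0.17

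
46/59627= 46/59627 = 0.00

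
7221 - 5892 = 1329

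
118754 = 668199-549445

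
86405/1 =86405 = 86405.00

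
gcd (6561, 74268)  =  9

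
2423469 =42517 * 57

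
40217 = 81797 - 41580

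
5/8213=5/8213 = 0.00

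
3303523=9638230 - 6334707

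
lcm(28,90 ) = 1260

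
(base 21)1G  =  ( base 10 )37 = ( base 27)1A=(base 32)15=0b100101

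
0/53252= 0= 0.00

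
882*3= 2646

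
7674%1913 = 22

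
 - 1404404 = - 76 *18479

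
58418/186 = 29209/93 = 314.08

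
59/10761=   59/10761 = 0.01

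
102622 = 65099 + 37523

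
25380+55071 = 80451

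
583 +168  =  751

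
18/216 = 1/12 =0.08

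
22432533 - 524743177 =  - 502310644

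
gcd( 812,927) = 1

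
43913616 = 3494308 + 40419308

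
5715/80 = 1143/16= 71.44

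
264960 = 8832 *30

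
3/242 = 3/242 = 0.01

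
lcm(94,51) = 4794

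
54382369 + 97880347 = 152262716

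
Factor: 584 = 2^3*73^1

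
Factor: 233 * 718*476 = 2^3 * 7^1*17^1*233^1 * 359^1=79631944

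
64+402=466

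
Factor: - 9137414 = -2^1*11^1* 13^1*43^1*743^1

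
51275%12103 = 2863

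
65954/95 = 694 + 24/95 = 694.25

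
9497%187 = 147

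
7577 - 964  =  6613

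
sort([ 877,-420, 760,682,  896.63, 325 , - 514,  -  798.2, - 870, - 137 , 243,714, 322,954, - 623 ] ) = [ - 870 , - 798.2, - 623, - 514, -420, - 137,243, 322, 325,682,714,760,877,896.63, 954] 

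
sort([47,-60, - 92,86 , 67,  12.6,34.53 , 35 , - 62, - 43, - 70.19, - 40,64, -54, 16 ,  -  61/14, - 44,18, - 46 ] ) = [ - 92, - 70.19, - 62, - 60,- 54, - 46, - 44, - 43,- 40,-61/14, 12.6,16, 18,34.53, 35,47,64,67,86] 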